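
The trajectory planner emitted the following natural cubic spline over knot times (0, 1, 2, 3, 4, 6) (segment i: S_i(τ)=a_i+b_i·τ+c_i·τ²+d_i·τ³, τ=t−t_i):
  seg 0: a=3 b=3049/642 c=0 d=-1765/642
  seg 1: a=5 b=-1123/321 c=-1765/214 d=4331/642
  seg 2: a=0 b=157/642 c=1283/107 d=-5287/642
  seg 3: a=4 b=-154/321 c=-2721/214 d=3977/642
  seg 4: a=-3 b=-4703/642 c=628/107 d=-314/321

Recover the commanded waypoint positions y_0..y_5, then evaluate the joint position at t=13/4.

y_0 = S_0(0) = a_0 = 3
y_1 = S_1(0) = a_1 = 5
y_2 = S_2(0) = a_2 = 0
y_3 = S_3(0) = a_3 = 4
y_4 = S_4(0) = a_4 = -3
y_5 = S_4(2) = -2
t_q=13/4 is in segment 3 (τ=1/4); S_3(τ)=43583/13696

y_0=3 y_1=5 y_2=0 y_3=4 y_4=-3 y_5=-2
S(13/4) = 43583/13696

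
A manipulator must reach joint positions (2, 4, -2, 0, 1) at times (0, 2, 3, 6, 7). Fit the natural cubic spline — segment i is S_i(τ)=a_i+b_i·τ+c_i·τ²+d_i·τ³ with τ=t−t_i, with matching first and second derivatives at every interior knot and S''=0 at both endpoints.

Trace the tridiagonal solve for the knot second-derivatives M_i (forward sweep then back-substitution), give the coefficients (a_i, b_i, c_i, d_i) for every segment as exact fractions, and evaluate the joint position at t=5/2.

Δ: Δ0=1, Δ1=-6, Δ2=2/3, Δ3=1
row 1: diag=6, rhs=-42; c'=1/6, d'=-7
row 2: denom=8−1·1/6=47/6; d'=(40−1·-7)/(47/6)=6
row 3: denom=8−3·18/47=322/47; d'=(2−3·6)/(322/47)=-376/161
back: M3=-376/161
back: M2=6−18/47·-376/161=1110/161
back: M1=-7−1/6·1110/161=-1312/161
M: M0=0, M1=-1312/161, M2=1110/161, M3=-376/161, M4=0
seg 0: a=2, c=M0/2=0, d=(M1−M0)/(6·2)=-328/483, b=Δ0−h0·(2M0+M1)/6=1795/483
seg 1: a=4, c=M1/2=-656/161, d=(M2−M1)/(6·1)=173/69, b=Δ1−h1·(2M1+M2)/6=-2141/483
seg 2: a=-2, c=M2/2=555/161, d=(M3−M2)/(6·3)=-743/1449, b=Δ2−h2·(2M2+M3)/6=-2444/483
seg 3: a=0, c=M3/2=-188/161, d=(M4−M3)/(6·1)=188/483, b=Δ3−h3·(2M3+M4)/6=859/483
t_q=5/2 → seg 1, τ=1/2; S=4+-2141/483·τ+-656/161·τ²+173/69·τ³=1389/1288

  seg 0: a=2 b=1795/483 c=0 d=-328/483
  seg 1: a=4 b=-2141/483 c=-656/161 d=173/69
  seg 2: a=-2 b=-2444/483 c=555/161 d=-743/1449
  seg 3: a=0 b=859/483 c=-188/161 d=188/483
S(5/2) = 1389/1288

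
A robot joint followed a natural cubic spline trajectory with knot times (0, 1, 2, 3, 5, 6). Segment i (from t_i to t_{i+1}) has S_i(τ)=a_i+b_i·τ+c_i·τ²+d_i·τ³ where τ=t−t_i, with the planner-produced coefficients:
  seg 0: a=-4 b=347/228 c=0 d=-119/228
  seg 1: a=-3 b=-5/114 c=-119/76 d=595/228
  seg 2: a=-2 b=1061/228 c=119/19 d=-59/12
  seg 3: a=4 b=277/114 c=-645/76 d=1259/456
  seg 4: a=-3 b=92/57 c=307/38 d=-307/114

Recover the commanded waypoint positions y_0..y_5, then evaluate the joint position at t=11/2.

y_0 = S_0(0) = a_0 = -4
y_1 = S_1(0) = a_1 = -3
y_2 = S_2(0) = a_2 = -2
y_3 = S_3(0) = a_3 = 4
y_4 = S_4(0) = a_4 = -3
y_5 = S_4(1) = 4
t_q=11/2 is in segment 4 (τ=1/2); S_4(τ)=-155/304

y_0=-4 y_1=-3 y_2=-2 y_3=4 y_4=-3 y_5=4
S(11/2) = -155/304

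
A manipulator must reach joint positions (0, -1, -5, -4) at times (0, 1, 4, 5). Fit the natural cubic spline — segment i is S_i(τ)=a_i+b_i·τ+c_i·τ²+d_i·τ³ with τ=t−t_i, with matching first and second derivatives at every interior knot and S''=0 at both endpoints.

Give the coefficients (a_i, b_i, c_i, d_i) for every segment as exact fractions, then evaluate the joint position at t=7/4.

Δ: Δ0=-1, Δ1=-4/3, Δ2=1
row 1: diag=8, rhs=-2; c'=3/8, d'=-1/4
row 2: denom=8−3·3/8=55/8; d'=(14−3·-1/4)/(55/8)=118/55
back: M2=118/55
back: M1=-1/4−3/8·118/55=-58/55
M: M0=0, M1=-58/55, M2=118/55, M3=0
seg 0: a=0, c=M0/2=0, d=(M1−M0)/(6·1)=-29/165, b=Δ0−h0·(2M0+M1)/6=-136/165
seg 1: a=-1, c=M1/2=-29/55, d=(M2−M1)/(6·3)=8/45, b=Δ1−h1·(2M1+M2)/6=-223/165
seg 2: a=-5, c=M2/2=59/55, d=(M3−M2)/(6·1)=-59/165, b=Δ2−h2·(2M2+M3)/6=47/165
t_q=7/4 → seg 1, τ=3/4; S=-1+-223/165·τ+-29/55·τ²+8/45·τ³=-1967/880

  seg 0: a=0 b=-136/165 c=0 d=-29/165
  seg 1: a=-1 b=-223/165 c=-29/55 d=8/45
  seg 2: a=-5 b=47/165 c=59/55 d=-59/165
S(7/4) = -1967/880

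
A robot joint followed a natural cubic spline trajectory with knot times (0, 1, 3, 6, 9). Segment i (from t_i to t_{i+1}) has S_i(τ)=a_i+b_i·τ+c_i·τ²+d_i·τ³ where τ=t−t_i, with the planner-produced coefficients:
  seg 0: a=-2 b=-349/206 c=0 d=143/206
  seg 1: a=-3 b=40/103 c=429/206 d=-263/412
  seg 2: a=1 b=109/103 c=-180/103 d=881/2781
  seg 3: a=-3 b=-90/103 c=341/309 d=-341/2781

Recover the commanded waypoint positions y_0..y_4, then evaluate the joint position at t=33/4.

y_0 = S_0(0) = a_0 = -2
y_1 = S_1(0) = a_1 = -3
y_2 = S_2(0) = a_2 = 1
y_3 = S_3(0) = a_3 = -3
y_4 = S_3(3) = 1
t_q=33/4 is in segment 3 (τ=9/4); S_3(τ)=-5115/6592

y_0=-2 y_1=-3 y_2=1 y_3=-3 y_4=1
S(33/4) = -5115/6592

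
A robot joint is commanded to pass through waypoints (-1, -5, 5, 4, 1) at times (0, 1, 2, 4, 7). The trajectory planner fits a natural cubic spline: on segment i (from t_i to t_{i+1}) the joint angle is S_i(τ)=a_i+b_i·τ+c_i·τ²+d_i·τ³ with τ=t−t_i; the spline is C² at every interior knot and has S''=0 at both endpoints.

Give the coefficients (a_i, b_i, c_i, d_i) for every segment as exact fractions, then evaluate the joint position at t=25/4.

  seg 0: a=-1 b=-872/107 c=0 d=444/107
  seg 1: a=-5 b=460/107 c=1332/107 d=-722/107
  seg 2: a=5 b=958/107 c=-834/107 d=1313/856
  seg 3: a=4 b=-817/214 c=603/428 d=-67/428
S(25/4) = 20801/27392

Δ: Δ0=-4, Δ1=10, Δ2=-1/2, Δ3=-1
row 1: diag=4, rhs=84; c'=1/4, d'=21
row 2: denom=6−1·1/4=23/4; d'=(-63−1·21)/(23/4)=-336/23
row 3: denom=10−2·8/23=214/23; d'=(-3−2·-336/23)/(214/23)=603/214
back: M3=603/214
back: M2=-336/23−8/23·603/214=-1668/107
back: M1=21−1/4·-1668/107=2664/107
M: M0=0, M1=2664/107, M2=-1668/107, M3=603/214, M4=0
seg 0: a=-1, c=M0/2=0, d=(M1−M0)/(6·1)=444/107, b=Δ0−h0·(2M0+M1)/6=-872/107
seg 1: a=-5, c=M1/2=1332/107, d=(M2−M1)/(6·1)=-722/107, b=Δ1−h1·(2M1+M2)/6=460/107
seg 2: a=5, c=M2/2=-834/107, d=(M3−M2)/(6·2)=1313/856, b=Δ2−h2·(2M2+M3)/6=958/107
seg 3: a=4, c=M3/2=603/428, d=(M4−M3)/(6·3)=-67/428, b=Δ3−h3·(2M3+M4)/6=-817/214
t_q=25/4 → seg 3, τ=9/4; S=4+-817/214·τ+603/428·τ²+-67/428·τ³=20801/27392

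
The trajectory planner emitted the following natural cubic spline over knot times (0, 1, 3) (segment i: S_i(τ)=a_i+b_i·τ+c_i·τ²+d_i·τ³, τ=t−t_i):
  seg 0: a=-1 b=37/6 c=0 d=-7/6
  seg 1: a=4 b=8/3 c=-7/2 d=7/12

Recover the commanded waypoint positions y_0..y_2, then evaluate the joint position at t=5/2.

y_0 = S_0(0) = a_0 = -1
y_1 = S_1(0) = a_1 = 4
y_2 = S_1(2) = 0
t_q=5/2 is in segment 1 (τ=3/2); S_1(τ)=67/32

y_0=-1 y_1=4 y_2=0
S(5/2) = 67/32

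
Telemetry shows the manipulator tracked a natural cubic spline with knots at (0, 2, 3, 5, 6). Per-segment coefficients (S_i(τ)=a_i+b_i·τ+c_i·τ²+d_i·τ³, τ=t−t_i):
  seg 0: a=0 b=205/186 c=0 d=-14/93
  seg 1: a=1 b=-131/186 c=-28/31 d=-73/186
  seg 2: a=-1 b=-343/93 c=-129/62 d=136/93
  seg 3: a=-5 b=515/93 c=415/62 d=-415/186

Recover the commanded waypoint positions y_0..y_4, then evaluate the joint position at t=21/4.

y_0=0 y_1=1 y_2=-1 y_3=-5 y_4=5
S(21/4) = -12825/3968

y_0 = S_0(0) = a_0 = 0
y_1 = S_1(0) = a_1 = 1
y_2 = S_2(0) = a_2 = -1
y_3 = S_3(0) = a_3 = -5
y_4 = S_3(1) = 5
t_q=21/4 is in segment 3 (τ=1/4); S_3(τ)=-12825/3968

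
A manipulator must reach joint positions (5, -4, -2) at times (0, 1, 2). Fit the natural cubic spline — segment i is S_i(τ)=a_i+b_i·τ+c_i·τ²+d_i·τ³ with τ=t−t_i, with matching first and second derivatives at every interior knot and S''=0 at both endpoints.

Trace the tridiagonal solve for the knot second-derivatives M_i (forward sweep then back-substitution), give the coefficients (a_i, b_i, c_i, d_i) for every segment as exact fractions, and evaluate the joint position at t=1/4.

  seg 0: a=5 b=-47/4 c=0 d=11/4
  seg 1: a=-4 b=-7/2 c=33/4 d=-11/4
S(1/4) = 539/256

Δ: Δ0=-9, Δ1=2
row 1: diag=4, rhs=66; c'=1/4, d'=33/2
back: M1=33/2
M: M0=0, M1=33/2, M2=0
seg 0: a=5, c=M0/2=0, d=(M1−M0)/(6·1)=11/4, b=Δ0−h0·(2M0+M1)/6=-47/4
seg 1: a=-4, c=M1/2=33/4, d=(M2−M1)/(6·1)=-11/4, b=Δ1−h1·(2M1+M2)/6=-7/2
t_q=1/4 → seg 0, τ=1/4; S=5+-47/4·τ+0·τ²+11/4·τ³=539/256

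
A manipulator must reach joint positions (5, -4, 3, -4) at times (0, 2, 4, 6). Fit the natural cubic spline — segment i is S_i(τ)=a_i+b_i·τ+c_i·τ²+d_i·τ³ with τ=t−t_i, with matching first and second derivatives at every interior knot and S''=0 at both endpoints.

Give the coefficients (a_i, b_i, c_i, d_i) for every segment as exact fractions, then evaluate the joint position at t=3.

  seg 0: a=5 b=-71/10 c=0 d=13/20
  seg 1: a=-4 b=7/10 c=39/10 d=-5/4
  seg 2: a=3 b=13/10 c=-18/5 d=3/5
S(3) = -13/20

Δ: Δ0=-9/2, Δ1=7/2, Δ2=-7/2
row 1: diag=8, rhs=48; c'=1/4, d'=6
row 2: denom=8−2·1/4=15/2; d'=(-42−2·6)/(15/2)=-36/5
back: M2=-36/5
back: M1=6−1/4·-36/5=39/5
M: M0=0, M1=39/5, M2=-36/5, M3=0
seg 0: a=5, c=M0/2=0, d=(M1−M0)/(6·2)=13/20, b=Δ0−h0·(2M0+M1)/6=-71/10
seg 1: a=-4, c=M1/2=39/10, d=(M2−M1)/(6·2)=-5/4, b=Δ1−h1·(2M1+M2)/6=7/10
seg 2: a=3, c=M2/2=-18/5, d=(M3−M2)/(6·2)=3/5, b=Δ2−h2·(2M2+M3)/6=13/10
t_q=3 → seg 1, τ=1; S=-4+7/10·τ+39/10·τ²+-5/4·τ³=-13/20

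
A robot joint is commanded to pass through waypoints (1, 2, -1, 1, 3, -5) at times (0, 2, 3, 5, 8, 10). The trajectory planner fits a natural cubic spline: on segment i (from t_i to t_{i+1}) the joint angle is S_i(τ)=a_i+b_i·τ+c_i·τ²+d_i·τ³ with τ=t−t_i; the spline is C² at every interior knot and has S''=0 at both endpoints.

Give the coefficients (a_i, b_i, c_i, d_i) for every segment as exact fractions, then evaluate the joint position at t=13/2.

  seg 0: a=1 b=34199/17670 c=0 d=-6341/17670
  seg 1: a=2 b=-41893/17670 c=-6341/2945 d=26929/17670
  seg 2: a=-1 b=-18599/8835 c=14247/5890 d=-15307/35340
  seg 3: a=1 b=20962/8835 c=-106/589 d=-3434/26505
  seg 4: a=3 b=-19484/8835 c=-3964/2945 d=1982/8835
S(13/2) = 43783/11780

Δ: Δ0=1/2, Δ1=-3, Δ2=1, Δ3=2/3, Δ4=-4
row 1: diag=6, rhs=-21; c'=1/6, d'=-7/2
row 2: denom=6−1·1/6=35/6; d'=(24−1·-7/2)/(35/6)=33/7
row 3: denom=10−2·12/35=326/35; d'=(-2−2·33/7)/(326/35)=-200/163
row 4: denom=10−3·105/326=2945/326; d'=(-28−3·-200/163)/(2945/326)=-7928/2945
back: M4=-7928/2945
back: M3=-200/163−105/326·-7928/2945=-212/589
back: M2=33/7−12/35·-212/589=14247/2945
back: M1=-7/2−1/6·14247/2945=-12682/2945
M: M0=0, M1=-12682/2945, M2=14247/2945, M3=-212/589, M4=-7928/2945, M5=0
seg 0: a=1, c=M0/2=0, d=(M1−M0)/(6·2)=-6341/17670, b=Δ0−h0·(2M0+M1)/6=34199/17670
seg 1: a=2, c=M1/2=-6341/2945, d=(M2−M1)/(6·1)=26929/17670, b=Δ1−h1·(2M1+M2)/6=-41893/17670
seg 2: a=-1, c=M2/2=14247/5890, d=(M3−M2)/(6·2)=-15307/35340, b=Δ2−h2·(2M2+M3)/6=-18599/8835
seg 3: a=1, c=M3/2=-106/589, d=(M4−M3)/(6·3)=-3434/26505, b=Δ3−h3·(2M3+M4)/6=20962/8835
seg 4: a=3, c=M4/2=-3964/2945, d=(M5−M4)/(6·2)=1982/8835, b=Δ4−h4·(2M4+M5)/6=-19484/8835
t_q=13/2 → seg 3, τ=3/2; S=1+20962/8835·τ+-106/589·τ²+-3434/26505·τ³=43783/11780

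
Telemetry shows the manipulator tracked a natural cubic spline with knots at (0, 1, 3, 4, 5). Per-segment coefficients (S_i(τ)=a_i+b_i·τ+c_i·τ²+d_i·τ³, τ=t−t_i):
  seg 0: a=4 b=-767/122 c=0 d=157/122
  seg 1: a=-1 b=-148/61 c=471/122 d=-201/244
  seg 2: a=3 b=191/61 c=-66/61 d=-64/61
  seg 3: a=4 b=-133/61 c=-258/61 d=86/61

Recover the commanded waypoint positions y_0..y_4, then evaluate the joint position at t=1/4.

y_0=4 y_1=-1 y_2=3 y_3=4 y_4=-1
S(1/4) = 19117/7808

y_0 = S_0(0) = a_0 = 4
y_1 = S_1(0) = a_1 = -1
y_2 = S_2(0) = a_2 = 3
y_3 = S_3(0) = a_3 = 4
y_4 = S_3(1) = -1
t_q=1/4 is in segment 0 (τ=1/4); S_0(τ)=19117/7808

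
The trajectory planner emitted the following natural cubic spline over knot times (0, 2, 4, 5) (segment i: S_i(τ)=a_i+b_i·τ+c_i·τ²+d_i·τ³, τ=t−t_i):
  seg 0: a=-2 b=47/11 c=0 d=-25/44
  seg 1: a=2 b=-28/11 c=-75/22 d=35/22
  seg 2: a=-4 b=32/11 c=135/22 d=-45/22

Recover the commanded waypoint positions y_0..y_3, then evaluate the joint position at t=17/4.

y_0=-2 y_1=2 y_2=-4 y_3=3
S(17/4) = -4113/1408

y_0 = S_0(0) = a_0 = -2
y_1 = S_1(0) = a_1 = 2
y_2 = S_2(0) = a_2 = -4
y_3 = S_2(1) = 3
t_q=17/4 is in segment 2 (τ=1/4); S_2(τ)=-4113/1408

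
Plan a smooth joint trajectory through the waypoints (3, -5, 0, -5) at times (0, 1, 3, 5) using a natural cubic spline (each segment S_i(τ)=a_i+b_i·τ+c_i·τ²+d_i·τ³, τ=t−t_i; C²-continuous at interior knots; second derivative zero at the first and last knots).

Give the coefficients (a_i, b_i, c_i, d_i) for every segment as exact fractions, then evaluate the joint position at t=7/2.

  seg 0: a=3 b=-223/22 c=0 d=47/22
  seg 1: a=-5 b=-41/11 c=141/22 d=-145/88
  seg 2: a=0 b=47/22 c=-153/44 d=51/88
S(7/2) = 191/704

Δ: Δ0=-8, Δ1=5/2, Δ2=-5/2
row 1: diag=6, rhs=63; c'=1/3, d'=21/2
row 2: denom=8−2·1/3=22/3; d'=(-30−2·21/2)/(22/3)=-153/22
back: M2=-153/22
back: M1=21/2−1/3·-153/22=141/11
M: M0=0, M1=141/11, M2=-153/22, M3=0
seg 0: a=3, c=M0/2=0, d=(M1−M0)/(6·1)=47/22, b=Δ0−h0·(2M0+M1)/6=-223/22
seg 1: a=-5, c=M1/2=141/22, d=(M2−M1)/(6·2)=-145/88, b=Δ1−h1·(2M1+M2)/6=-41/11
seg 2: a=0, c=M2/2=-153/44, d=(M3−M2)/(6·2)=51/88, b=Δ2−h2·(2M2+M3)/6=47/22
t_q=7/2 → seg 2, τ=1/2; S=0+47/22·τ+-153/44·τ²+51/88·τ³=191/704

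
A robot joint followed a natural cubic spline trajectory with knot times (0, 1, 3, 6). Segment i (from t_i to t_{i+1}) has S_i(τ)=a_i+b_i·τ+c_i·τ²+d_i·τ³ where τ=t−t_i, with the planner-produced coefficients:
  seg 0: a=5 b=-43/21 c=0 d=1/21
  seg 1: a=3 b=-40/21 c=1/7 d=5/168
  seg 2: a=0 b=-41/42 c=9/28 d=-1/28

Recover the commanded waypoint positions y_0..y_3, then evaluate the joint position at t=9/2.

y_0=5 y_1=3 y_2=0 y_3=-1
S(9/2) = -193/224

y_0 = S_0(0) = a_0 = 5
y_1 = S_1(0) = a_1 = 3
y_2 = S_2(0) = a_2 = 0
y_3 = S_2(3) = -1
t_q=9/2 is in segment 2 (τ=3/2); S_2(τ)=-193/224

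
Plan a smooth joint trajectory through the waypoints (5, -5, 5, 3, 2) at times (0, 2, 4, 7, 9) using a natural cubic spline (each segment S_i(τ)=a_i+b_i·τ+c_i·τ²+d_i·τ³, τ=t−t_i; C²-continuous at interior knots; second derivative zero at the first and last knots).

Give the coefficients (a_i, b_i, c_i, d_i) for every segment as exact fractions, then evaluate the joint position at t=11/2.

Δ: Δ0=-5, Δ1=5, Δ2=-2/3, Δ3=-1/2
row 1: diag=8, rhs=60; c'=1/4, d'=15/2
row 2: denom=10−2·1/4=19/2; d'=(-34−2·15/2)/(19/2)=-98/19
row 3: denom=10−3·6/19=172/19; d'=(1−3·-98/19)/(172/19)=313/172
back: M3=313/172
back: M2=-98/19−6/19·313/172=-493/86
back: M1=15/2−1/4·-493/86=3073/344
M: M0=0, M1=3073/344, M2=-493/86, M3=313/172, M4=0
seg 0: a=5, c=M0/2=0, d=(M1−M0)/(6·2)=3073/4128, b=Δ0−h0·(2M0+M1)/6=-8233/1032
seg 1: a=-5, c=M1/2=3073/688, d=(M2−M1)/(6·2)=-5045/4128, b=Δ1−h1·(2M1+M2)/6=493/516
seg 2: a=5, c=M2/2=-493/172, d=(M3−M2)/(6·3)=433/1032, b=Δ2−h2·(2M2+M3)/6=4289/1032
seg 3: a=3, c=M3/2=313/344, d=(M4−M3)/(6·2)=-313/2064, b=Δ3−h3·(2M3+M4)/6=-221/129
t_q=11/2 → seg 2, τ=3/2; S=5+4289/1032·τ+-493/172·τ²+433/1032·τ³=17065/2752

  seg 0: a=5 b=-8233/1032 c=0 d=3073/4128
  seg 1: a=-5 b=493/516 c=3073/688 d=-5045/4128
  seg 2: a=5 b=4289/1032 c=-493/172 d=433/1032
  seg 3: a=3 b=-221/129 c=313/344 d=-313/2064
S(11/2) = 17065/2752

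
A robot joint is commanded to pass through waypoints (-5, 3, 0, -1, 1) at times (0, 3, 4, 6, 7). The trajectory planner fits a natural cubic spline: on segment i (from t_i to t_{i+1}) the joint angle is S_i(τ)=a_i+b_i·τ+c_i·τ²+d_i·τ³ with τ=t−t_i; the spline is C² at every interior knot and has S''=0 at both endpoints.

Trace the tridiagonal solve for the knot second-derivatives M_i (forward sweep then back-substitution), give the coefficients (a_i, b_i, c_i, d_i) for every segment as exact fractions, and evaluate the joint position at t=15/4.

  seg 0: a=-5 b=1861/375 c=0 d=-287/1125
  seg 1: a=3 b=-722/375 c=-287/125 d=458/375
  seg 2: a=0 b=-214/75 c=171/125 d=-287/3000
  seg 3: a=-1 b=1103/750 c=397/500 d=-397/1500
S(15/4) = 3119/4000

Δ: Δ0=8/3, Δ1=-3, Δ2=-1/2, Δ3=2
row 1: diag=8, rhs=-34; c'=1/8, d'=-17/4
row 2: denom=6−1·1/8=47/8; d'=(15−1·-17/4)/(47/8)=154/47
row 3: denom=6−2·16/47=250/47; d'=(15−2·154/47)/(250/47)=397/250
back: M3=397/250
back: M2=154/47−16/47·397/250=342/125
back: M1=-17/4−1/8·342/125=-574/125
M: M0=0, M1=-574/125, M2=342/125, M3=397/250, M4=0
seg 0: a=-5, c=M0/2=0, d=(M1−M0)/(6·3)=-287/1125, b=Δ0−h0·(2M0+M1)/6=1861/375
seg 1: a=3, c=M1/2=-287/125, d=(M2−M1)/(6·1)=458/375, b=Δ1−h1·(2M1+M2)/6=-722/375
seg 2: a=0, c=M2/2=171/125, d=(M3−M2)/(6·2)=-287/3000, b=Δ2−h2·(2M2+M3)/6=-214/75
seg 3: a=-1, c=M3/2=397/500, d=(M4−M3)/(6·1)=-397/1500, b=Δ3−h3·(2M3+M4)/6=1103/750
t_q=15/4 → seg 1, τ=3/4; S=3+-722/375·τ+-287/125·τ²+458/375·τ³=3119/4000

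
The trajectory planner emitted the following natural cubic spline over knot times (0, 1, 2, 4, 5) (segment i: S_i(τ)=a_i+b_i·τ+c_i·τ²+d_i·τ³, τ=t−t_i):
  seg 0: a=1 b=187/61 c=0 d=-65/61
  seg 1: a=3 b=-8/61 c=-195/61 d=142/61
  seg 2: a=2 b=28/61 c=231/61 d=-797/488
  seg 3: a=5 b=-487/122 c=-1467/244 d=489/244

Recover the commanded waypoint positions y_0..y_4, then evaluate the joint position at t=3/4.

y_0 = S_0(0) = a_0 = 1
y_1 = S_1(0) = a_1 = 3
y_2 = S_2(0) = a_2 = 2
y_3 = S_3(0) = a_3 = 5
y_4 = S_3(1) = -3
t_q=3/4 is in segment 0 (τ=3/4); S_0(τ)=11125/3904

y_0=1 y_1=3 y_2=2 y_3=5 y_4=-3
S(3/4) = 11125/3904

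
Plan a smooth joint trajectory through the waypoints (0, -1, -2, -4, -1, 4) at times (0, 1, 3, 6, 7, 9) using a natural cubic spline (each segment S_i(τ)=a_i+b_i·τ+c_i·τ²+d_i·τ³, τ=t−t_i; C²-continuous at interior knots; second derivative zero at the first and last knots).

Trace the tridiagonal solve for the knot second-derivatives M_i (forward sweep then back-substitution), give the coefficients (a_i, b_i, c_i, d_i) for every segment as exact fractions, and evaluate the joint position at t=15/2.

Δ: Δ0=-1, Δ1=-1/2, Δ2=-2/3, Δ3=3, Δ4=5/2
row 1: diag=6, rhs=3; c'=1/3, d'=1/2
row 2: denom=10−2·1/3=28/3; d'=(-1−2·1/2)/(28/3)=-3/14
row 3: denom=8−3·9/28=197/28; d'=(22−3·-3/14)/(197/28)=634/197
row 4: denom=6−1·28/197=1154/197; d'=(-3−1·634/197)/(1154/197)=-1225/1154
back: M4=-1225/1154
back: M3=634/197−28/197·-1225/1154=1944/577
back: M2=-3/14−9/28·1944/577=-1497/1154
back: M1=1/2−1/3·-1497/1154=538/577
M: M0=0, M1=538/577, M2=-1497/1154, M3=1944/577, M4=-1225/1154, M5=0
seg 0: a=0, c=M0/2=0, d=(M1−M0)/(6·1)=269/1731, b=Δ0−h0·(2M0+M1)/6=-2000/1731
seg 1: a=-1, c=M1/2=269/577, d=(M2−M1)/(6·2)=-2573/13848, b=Δ1−h1·(2M1+M2)/6=-1193/1731
seg 2: a=-2, c=M2/2=-1497/2308, d=(M3−M2)/(6·3)=1795/6924, b=Δ2−h2·(2M2+M3)/6=-3649/3462
seg 3: a=-4, c=M3/2=972/577, d=(M4−M3)/(6·1)=-5113/6924, b=Δ3−h3·(2M3+M4)/6=14221/6924
seg 4: a=-1, c=M4/2=-1225/2308, d=(M5−M4)/(6·2)=1225/13848, b=Δ4−h4·(2M4+M5)/6=11105/3462
t_q=15/2 → seg 4, τ=1/2; S=-1+11105/3462·τ+-1225/2308·τ²+1225/13848·τ³=17807/36928

  seg 0: a=0 b=-2000/1731 c=0 d=269/1731
  seg 1: a=-1 b=-1193/1731 c=269/577 d=-2573/13848
  seg 2: a=-2 b=-3649/3462 c=-1497/2308 d=1795/6924
  seg 3: a=-4 b=14221/6924 c=972/577 d=-5113/6924
  seg 4: a=-1 b=11105/3462 c=-1225/2308 d=1225/13848
S(15/2) = 17807/36928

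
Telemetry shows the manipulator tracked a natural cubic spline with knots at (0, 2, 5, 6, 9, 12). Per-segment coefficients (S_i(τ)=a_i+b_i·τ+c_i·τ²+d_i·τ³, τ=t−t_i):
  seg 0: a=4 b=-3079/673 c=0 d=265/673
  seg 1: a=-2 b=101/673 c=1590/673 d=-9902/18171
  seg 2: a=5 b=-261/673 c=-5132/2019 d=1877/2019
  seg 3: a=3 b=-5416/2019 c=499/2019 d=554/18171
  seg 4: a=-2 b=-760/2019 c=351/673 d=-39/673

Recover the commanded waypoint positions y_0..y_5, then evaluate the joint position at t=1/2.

y_0 = S_0(0) = a_0 = 4
y_1 = S_1(0) = a_1 = -2
y_2 = S_2(0) = a_2 = 5
y_3 = S_3(0) = a_3 = 3
y_4 = S_4(0) = a_4 = -2
y_5 = S_4(3) = 0
t_q=1/2 is in segment 0 (τ=1/2); S_0(τ)=9485/5384

y_0=4 y_1=-2 y_2=5 y_3=3 y_4=-2 y_5=0
S(1/2) = 9485/5384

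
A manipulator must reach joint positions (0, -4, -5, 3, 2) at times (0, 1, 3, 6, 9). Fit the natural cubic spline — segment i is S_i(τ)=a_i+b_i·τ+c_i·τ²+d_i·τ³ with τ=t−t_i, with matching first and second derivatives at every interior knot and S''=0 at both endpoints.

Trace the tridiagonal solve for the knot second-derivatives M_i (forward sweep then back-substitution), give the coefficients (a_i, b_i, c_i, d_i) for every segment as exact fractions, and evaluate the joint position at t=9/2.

  seg 0: a=0 b=-5533/1236 c=0 d=589/1236
  seg 1: a=-4 b=-1883/618 c=589/412 d=-193/2472
  seg 2: a=-5 b=536/309 c=99/103 d=-67/309
  seg 3: a=3 b=509/309 c=-102/103 d=34/309
S(9/2) = -797/824

Δ: Δ0=-4, Δ1=-1/2, Δ2=8/3, Δ3=-1/3
row 1: diag=6, rhs=21; c'=1/3, d'=7/2
row 2: denom=10−2·1/3=28/3; d'=(19−2·7/2)/(28/3)=9/7
row 3: denom=12−3·9/28=309/28; d'=(-18−3·9/7)/(309/28)=-204/103
back: M3=-204/103
back: M2=9/7−9/28·-204/103=198/103
back: M1=7/2−1/3·198/103=589/206
M: M0=0, M1=589/206, M2=198/103, M3=-204/103, M4=0
seg 0: a=0, c=M0/2=0, d=(M1−M0)/(6·1)=589/1236, b=Δ0−h0·(2M0+M1)/6=-5533/1236
seg 1: a=-4, c=M1/2=589/412, d=(M2−M1)/(6·2)=-193/2472, b=Δ1−h1·(2M1+M2)/6=-1883/618
seg 2: a=-5, c=M2/2=99/103, d=(M3−M2)/(6·3)=-67/309, b=Δ2−h2·(2M2+M3)/6=536/309
seg 3: a=3, c=M3/2=-102/103, d=(M4−M3)/(6·3)=34/309, b=Δ3−h3·(2M3+M4)/6=509/309
t_q=9/2 → seg 2, τ=3/2; S=-5+536/309·τ+99/103·τ²+-67/309·τ³=-797/824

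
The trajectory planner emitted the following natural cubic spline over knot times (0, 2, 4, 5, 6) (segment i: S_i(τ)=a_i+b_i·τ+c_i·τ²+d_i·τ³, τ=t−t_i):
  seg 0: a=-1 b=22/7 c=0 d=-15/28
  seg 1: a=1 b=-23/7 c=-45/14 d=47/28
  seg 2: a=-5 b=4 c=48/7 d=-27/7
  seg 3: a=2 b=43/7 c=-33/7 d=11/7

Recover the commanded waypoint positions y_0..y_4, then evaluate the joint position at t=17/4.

y_0 = S_0(0) = a_0 = -1
y_1 = S_1(0) = a_1 = 1
y_2 = S_2(0) = a_2 = -5
y_3 = S_3(0) = a_3 = 2
y_4 = S_3(1) = 5
t_q=17/4 is in segment 2 (τ=1/4); S_2(τ)=-1627/448

y_0=-1 y_1=1 y_2=-5 y_3=2 y_4=5
S(17/4) = -1627/448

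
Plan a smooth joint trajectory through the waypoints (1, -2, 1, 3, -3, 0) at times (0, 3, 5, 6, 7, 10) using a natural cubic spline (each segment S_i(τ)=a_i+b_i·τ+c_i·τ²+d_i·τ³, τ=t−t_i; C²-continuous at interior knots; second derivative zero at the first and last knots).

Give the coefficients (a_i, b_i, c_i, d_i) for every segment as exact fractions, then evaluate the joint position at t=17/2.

Δ: Δ0=-1, Δ1=3/2, Δ2=2, Δ3=-6, Δ4=1
row 1: diag=10, rhs=15; c'=1/5, d'=3/2
row 2: denom=6−2·1/5=28/5; d'=(3−2·3/2)/(28/5)=0
row 3: denom=4−1·5/28=107/28; d'=(-48−1·0)/(107/28)=-1344/107
row 4: denom=8−1·28/107=828/107; d'=(42−1·-1344/107)/(828/107)=973/138
back: M4=973/138
back: M3=-1344/107−28/107·973/138=-994/69
back: M2=0−5/28·-994/69=355/138
back: M1=3/2−1/5·355/138=68/69
M: M0=0, M1=68/69, M2=355/138, M3=-994/69, M4=973/138, M5=0
seg 0: a=1, c=M0/2=0, d=(M1−M0)/(6·3)=34/621, b=Δ0−h0·(2M0+M1)/6=-103/69
seg 1: a=-2, c=M1/2=34/69, d=(M2−M1)/(6·2)=73/552, b=Δ1−h1·(2M1+M2)/6=-1/69
seg 2: a=1, c=M2/2=355/276, d=(M3−M2)/(6·1)=-781/276, b=Δ2−h2·(2M2+M3)/6=163/46
seg 3: a=3, c=M3/2=-497/69, d=(M4−M3)/(6·1)=329/92, b=Δ3−h3·(2M3+M4)/6=-655/276
seg 4: a=-3, c=M4/2=973/276, d=(M5−M4)/(6·3)=-973/2484, b=Δ4−h4·(2M4+M5)/6=-835/138
t_q=17/2 → seg 4, τ=3/2; S=-3+-835/138·τ+973/276·τ²+-973/2484·τ³=-4023/736

  seg 0: a=1 b=-103/69 c=0 d=34/621
  seg 1: a=-2 b=-1/69 c=34/69 d=73/552
  seg 2: a=1 b=163/46 c=355/276 d=-781/276
  seg 3: a=3 b=-655/276 c=-497/69 d=329/92
  seg 4: a=-3 b=-835/138 c=973/276 d=-973/2484
S(17/2) = -4023/736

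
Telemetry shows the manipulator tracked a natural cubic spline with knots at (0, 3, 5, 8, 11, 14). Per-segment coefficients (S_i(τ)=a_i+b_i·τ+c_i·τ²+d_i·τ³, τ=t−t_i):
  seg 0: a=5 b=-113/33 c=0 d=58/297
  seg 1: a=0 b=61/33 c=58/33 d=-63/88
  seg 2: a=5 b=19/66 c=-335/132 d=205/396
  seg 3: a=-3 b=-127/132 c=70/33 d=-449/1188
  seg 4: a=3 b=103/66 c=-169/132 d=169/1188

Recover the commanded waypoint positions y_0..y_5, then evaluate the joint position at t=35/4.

y_0 = S_0(0) = a_0 = 5
y_1 = S_1(0) = a_1 = 0
y_2 = S_2(0) = a_2 = 5
y_3 = S_3(0) = a_3 = -3
y_4 = S_4(0) = a_4 = 3
y_5 = S_4(3) = 0
t_q=35/4 is in segment 3 (τ=3/4); S_3(τ)=-7569/2816

y_0=5 y_1=0 y_2=5 y_3=-3 y_4=3 y_5=0
S(35/4) = -7569/2816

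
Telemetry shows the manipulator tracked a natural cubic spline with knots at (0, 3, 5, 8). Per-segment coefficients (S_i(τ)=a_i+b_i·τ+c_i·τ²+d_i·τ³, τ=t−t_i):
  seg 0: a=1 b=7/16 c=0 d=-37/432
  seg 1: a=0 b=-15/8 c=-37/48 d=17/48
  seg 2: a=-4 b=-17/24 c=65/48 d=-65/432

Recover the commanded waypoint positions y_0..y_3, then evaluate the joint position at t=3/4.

y_0 = S_0(0) = a_0 = 1
y_1 = S_1(0) = a_1 = 0
y_2 = S_2(0) = a_2 = -4
y_3 = S_2(3) = 2
t_q=3/4 is in segment 0 (τ=3/4); S_0(τ)=1323/1024

y_0=1 y_1=0 y_2=-4 y_3=2
S(3/4) = 1323/1024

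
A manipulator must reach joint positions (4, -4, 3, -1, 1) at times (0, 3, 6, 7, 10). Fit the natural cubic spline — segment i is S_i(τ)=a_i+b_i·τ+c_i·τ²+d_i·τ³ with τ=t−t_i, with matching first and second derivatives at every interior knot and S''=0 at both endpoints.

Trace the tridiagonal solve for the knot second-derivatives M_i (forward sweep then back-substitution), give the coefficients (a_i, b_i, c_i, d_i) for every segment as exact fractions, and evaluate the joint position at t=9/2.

  seg 0: a=4 b=-363/76 c=0 d=481/2052
  seg 1: a=-4 b=59/38 c=481/228 d=-1265/2052
  seg 2: a=3 b=-185/76 c=-196/57 d=427/228
  seg 3: a=-1 b=-421/114 c=497/228 d=-497/2052
S(9/2) = 605/608

Δ: Δ0=-8/3, Δ1=7/3, Δ2=-4, Δ3=2/3
row 1: diag=12, rhs=30; c'=1/4, d'=5/2
row 2: denom=8−3·1/4=29/4; d'=(-38−3·5/2)/(29/4)=-182/29
row 3: denom=8−1·4/29=228/29; d'=(28−1·-182/29)/(228/29)=497/114
back: M3=497/114
back: M2=-182/29−4/29·497/114=-392/57
back: M1=5/2−1/4·-392/57=481/114
M: M0=0, M1=481/114, M2=-392/57, M3=497/114, M4=0
seg 0: a=4, c=M0/2=0, d=(M1−M0)/(6·3)=481/2052, b=Δ0−h0·(2M0+M1)/6=-363/76
seg 1: a=-4, c=M1/2=481/228, d=(M2−M1)/(6·3)=-1265/2052, b=Δ1−h1·(2M1+M2)/6=59/38
seg 2: a=3, c=M2/2=-196/57, d=(M3−M2)/(6·1)=427/228, b=Δ2−h2·(2M2+M3)/6=-185/76
seg 3: a=-1, c=M3/2=497/228, d=(M4−M3)/(6·3)=-497/2052, b=Δ3−h3·(2M3+M4)/6=-421/114
t_q=9/2 → seg 1, τ=3/2; S=-4+59/38·τ+481/228·τ²+-1265/2052·τ³=605/608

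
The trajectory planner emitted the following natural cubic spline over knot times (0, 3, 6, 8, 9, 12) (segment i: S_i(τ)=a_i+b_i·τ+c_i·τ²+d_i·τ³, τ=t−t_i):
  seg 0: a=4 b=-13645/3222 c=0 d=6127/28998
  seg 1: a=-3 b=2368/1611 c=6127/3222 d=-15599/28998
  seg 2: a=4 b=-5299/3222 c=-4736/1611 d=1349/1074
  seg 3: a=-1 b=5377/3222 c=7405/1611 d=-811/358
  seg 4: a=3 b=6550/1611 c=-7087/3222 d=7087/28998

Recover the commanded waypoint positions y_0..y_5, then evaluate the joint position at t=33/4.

y_0=4 y_1=-3 y_2=4 y_3=-1 y_4=3 y_5=2
S(33/4) = -22745/68736

y_0 = S_0(0) = a_0 = 4
y_1 = S_1(0) = a_1 = -3
y_2 = S_2(0) = a_2 = 4
y_3 = S_3(0) = a_3 = -1
y_4 = S_4(0) = a_4 = 3
y_5 = S_4(3) = 2
t_q=33/4 is in segment 3 (τ=1/4); S_3(τ)=-22745/68736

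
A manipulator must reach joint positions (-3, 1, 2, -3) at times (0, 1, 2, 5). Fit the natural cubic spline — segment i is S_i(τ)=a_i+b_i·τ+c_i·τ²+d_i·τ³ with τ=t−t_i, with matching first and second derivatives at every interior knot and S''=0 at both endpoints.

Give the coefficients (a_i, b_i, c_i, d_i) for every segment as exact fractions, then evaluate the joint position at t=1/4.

  seg 0: a=-3 b=436/93 c=0 d=-64/93
  seg 1: a=1 b=244/93 c=-64/31 d=41/93
  seg 2: a=2 b=-17/93 c=-23/31 d=23/279
S(1/4) = -57/31

Δ: Δ0=4, Δ1=1, Δ2=-5/3
row 1: diag=4, rhs=-18; c'=1/4, d'=-9/2
row 2: denom=8−1·1/4=31/4; d'=(-16−1·-9/2)/(31/4)=-46/31
back: M2=-46/31
back: M1=-9/2−1/4·-46/31=-128/31
M: M0=0, M1=-128/31, M2=-46/31, M3=0
seg 0: a=-3, c=M0/2=0, d=(M1−M0)/(6·1)=-64/93, b=Δ0−h0·(2M0+M1)/6=436/93
seg 1: a=1, c=M1/2=-64/31, d=(M2−M1)/(6·1)=41/93, b=Δ1−h1·(2M1+M2)/6=244/93
seg 2: a=2, c=M2/2=-23/31, d=(M3−M2)/(6·3)=23/279, b=Δ2−h2·(2M2+M3)/6=-17/93
t_q=1/4 → seg 0, τ=1/4; S=-3+436/93·τ+0·τ²+-64/93·τ³=-57/31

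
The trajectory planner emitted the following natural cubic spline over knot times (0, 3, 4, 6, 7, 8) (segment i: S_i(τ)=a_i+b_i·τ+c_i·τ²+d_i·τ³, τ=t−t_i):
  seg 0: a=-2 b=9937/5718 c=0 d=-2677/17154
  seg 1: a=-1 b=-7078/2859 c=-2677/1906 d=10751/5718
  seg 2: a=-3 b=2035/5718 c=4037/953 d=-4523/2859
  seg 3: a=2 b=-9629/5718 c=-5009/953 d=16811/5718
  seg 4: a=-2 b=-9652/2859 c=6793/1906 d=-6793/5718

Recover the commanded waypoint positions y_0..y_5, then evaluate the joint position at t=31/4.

y_0=-2 y_1=-1 y_2=-3 y_3=2 y_4=-2 y_5=-3
S(31/4) = -369421/121984

y_0 = S_0(0) = a_0 = -2
y_1 = S_1(0) = a_1 = -1
y_2 = S_2(0) = a_2 = -3
y_3 = S_3(0) = a_3 = 2
y_4 = S_4(0) = a_4 = -2
y_5 = S_4(1) = -3
t_q=31/4 is in segment 4 (τ=3/4); S_4(τ)=-369421/121984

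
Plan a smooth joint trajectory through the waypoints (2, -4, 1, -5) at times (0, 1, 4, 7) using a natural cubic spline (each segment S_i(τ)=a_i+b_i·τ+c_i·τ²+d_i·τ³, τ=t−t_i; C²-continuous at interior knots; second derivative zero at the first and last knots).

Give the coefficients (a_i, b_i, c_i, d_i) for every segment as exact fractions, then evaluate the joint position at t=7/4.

  seg 0: a=2 b=-625/87 c=0 d=103/87
  seg 1: a=-4 b=-316/87 c=103/29 d=-466/783
  seg 2: a=1 b=140/87 c=-157/87 d=157/783
S(7/4) = -4619/928

Δ: Δ0=-6, Δ1=5/3, Δ2=-2
row 1: diag=8, rhs=46; c'=3/8, d'=23/4
row 2: denom=12−3·3/8=87/8; d'=(-22−3·23/4)/(87/8)=-314/87
back: M2=-314/87
back: M1=23/4−3/8·-314/87=206/29
M: M0=0, M1=206/29, M2=-314/87, M3=0
seg 0: a=2, c=M0/2=0, d=(M1−M0)/(6·1)=103/87, b=Δ0−h0·(2M0+M1)/6=-625/87
seg 1: a=-4, c=M1/2=103/29, d=(M2−M1)/(6·3)=-466/783, b=Δ1−h1·(2M1+M2)/6=-316/87
seg 2: a=1, c=M2/2=-157/87, d=(M3−M2)/(6·3)=157/783, b=Δ2−h2·(2M2+M3)/6=140/87
t_q=7/4 → seg 1, τ=3/4; S=-4+-316/87·τ+103/29·τ²+-466/783·τ³=-4619/928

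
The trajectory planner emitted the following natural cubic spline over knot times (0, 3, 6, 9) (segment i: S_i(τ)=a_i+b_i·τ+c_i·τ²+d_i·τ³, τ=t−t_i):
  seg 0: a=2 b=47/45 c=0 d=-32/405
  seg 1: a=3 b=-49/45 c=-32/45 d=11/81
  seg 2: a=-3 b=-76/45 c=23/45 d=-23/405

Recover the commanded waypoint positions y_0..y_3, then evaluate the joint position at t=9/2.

y_0 = S_0(0) = a_0 = 2
y_1 = S_1(0) = a_1 = 3
y_2 = S_2(0) = a_2 = -3
y_3 = S_2(3) = -5
t_q=9/2 is in segment 1 (τ=3/2); S_1(τ)=9/40

y_0=2 y_1=3 y_2=-3 y_3=-5
S(9/2) = 9/40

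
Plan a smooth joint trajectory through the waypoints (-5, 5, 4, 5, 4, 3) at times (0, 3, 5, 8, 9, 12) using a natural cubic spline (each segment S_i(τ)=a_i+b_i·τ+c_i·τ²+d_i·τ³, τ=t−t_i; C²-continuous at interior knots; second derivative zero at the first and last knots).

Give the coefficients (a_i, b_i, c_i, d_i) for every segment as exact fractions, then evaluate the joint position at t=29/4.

  seg 0: a=-5 b=343/74 c=0 d=-289/1998
  seg 1: a=5 b=27/37 c=-289/222 d=305/888
  seg 2: a=4 b=-79/222 c=337/444 d=-235/1332
  seg 3: a=5 b=-251/444 c=-92/111 d=175/444
  seg 4: a=4 b=-77/74 c=157/444 d=-157/3996
S(29/4) = 47665/9472

Δ: Δ0=10/3, Δ1=-1/2, Δ2=1/3, Δ3=-1, Δ4=-1/3
row 1: diag=10, rhs=-23; c'=1/5, d'=-23/10
row 2: denom=10−2·1/5=48/5; d'=(5−2·-23/10)/(48/5)=1
row 3: denom=8−3·5/16=113/16; d'=(-8−3·1)/(113/16)=-176/113
row 4: denom=8−1·16/113=888/113; d'=(4−1·-176/113)/(888/113)=157/222
back: M4=157/222
back: M3=-176/113−16/113·157/222=-184/111
back: M2=1−5/16·-184/111=337/222
back: M1=-23/10−1/5·337/222=-289/111
M: M0=0, M1=-289/111, M2=337/222, M3=-184/111, M4=157/222, M5=0
seg 0: a=-5, c=M0/2=0, d=(M1−M0)/(6·3)=-289/1998, b=Δ0−h0·(2M0+M1)/6=343/74
seg 1: a=5, c=M1/2=-289/222, d=(M2−M1)/(6·2)=305/888, b=Δ1−h1·(2M1+M2)/6=27/37
seg 2: a=4, c=M2/2=337/444, d=(M3−M2)/(6·3)=-235/1332, b=Δ2−h2·(2M2+M3)/6=-79/222
seg 3: a=5, c=M3/2=-92/111, d=(M4−M3)/(6·1)=175/444, b=Δ3−h3·(2M3+M4)/6=-251/444
seg 4: a=4, c=M4/2=157/444, d=(M5−M4)/(6·3)=-157/3996, b=Δ4−h4·(2M4+M5)/6=-77/74
t_q=29/4 → seg 2, τ=9/4; S=4+-79/222·τ+337/444·τ²+-235/1332·τ³=47665/9472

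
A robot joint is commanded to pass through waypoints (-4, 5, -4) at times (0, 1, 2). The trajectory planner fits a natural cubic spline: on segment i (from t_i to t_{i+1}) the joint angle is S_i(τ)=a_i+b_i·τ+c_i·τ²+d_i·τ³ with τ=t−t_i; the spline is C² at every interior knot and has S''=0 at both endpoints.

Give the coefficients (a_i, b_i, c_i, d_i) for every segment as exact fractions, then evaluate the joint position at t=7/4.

  seg 0: a=-4 b=27/2 c=0 d=-9/2
  seg 1: a=5 b=0 c=-27/2 d=9/2
S(7/4) = -89/128

Δ: Δ0=9, Δ1=-9
row 1: diag=4, rhs=-108; c'=1/4, d'=-27
back: M1=-27
M: M0=0, M1=-27, M2=0
seg 0: a=-4, c=M0/2=0, d=(M1−M0)/(6·1)=-9/2, b=Δ0−h0·(2M0+M1)/6=27/2
seg 1: a=5, c=M1/2=-27/2, d=(M2−M1)/(6·1)=9/2, b=Δ1−h1·(2M1+M2)/6=0
t_q=7/4 → seg 1, τ=3/4; S=5+0·τ+-27/2·τ²+9/2·τ³=-89/128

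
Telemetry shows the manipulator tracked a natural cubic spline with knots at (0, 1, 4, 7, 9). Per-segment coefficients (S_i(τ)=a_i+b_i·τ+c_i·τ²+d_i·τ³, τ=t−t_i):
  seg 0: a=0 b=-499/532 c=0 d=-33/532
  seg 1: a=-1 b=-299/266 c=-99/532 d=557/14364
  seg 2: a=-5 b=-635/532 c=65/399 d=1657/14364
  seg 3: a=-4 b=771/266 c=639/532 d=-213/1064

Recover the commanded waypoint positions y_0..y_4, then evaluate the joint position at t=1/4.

y_0 = S_0(0) = a_0 = 0
y_1 = S_1(0) = a_1 = -1
y_2 = S_2(0) = a_2 = -5
y_3 = S_3(0) = a_3 = -4
y_4 = S_3(2) = 5
t_q=1/4 is in segment 0 (τ=1/4); S_0(τ)=-8017/34048

y_0=0 y_1=-1 y_2=-5 y_3=-4 y_4=5
S(1/4) = -8017/34048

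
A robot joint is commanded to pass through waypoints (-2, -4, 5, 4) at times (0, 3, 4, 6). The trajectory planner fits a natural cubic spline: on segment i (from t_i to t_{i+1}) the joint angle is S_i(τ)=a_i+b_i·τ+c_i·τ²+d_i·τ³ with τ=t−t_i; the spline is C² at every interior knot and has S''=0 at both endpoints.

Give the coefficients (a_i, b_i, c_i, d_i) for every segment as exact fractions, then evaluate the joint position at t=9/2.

  seg 0: a=-2 b=-1403/282 c=0 d=45/94
  seg 1: a=-4 b=1121/141 c=405/94 d=-919/282
  seg 2: a=5 b=1915/282 c=-257/47 d=257/282
S(9/2) = 5371/752

Δ: Δ0=-2/3, Δ1=9, Δ2=-1/2
row 1: diag=8, rhs=58; c'=1/8, d'=29/4
row 2: denom=6−1·1/8=47/8; d'=(-57−1·29/4)/(47/8)=-514/47
back: M2=-514/47
back: M1=29/4−1/8·-514/47=405/47
M: M0=0, M1=405/47, M2=-514/47, M3=0
seg 0: a=-2, c=M0/2=0, d=(M1−M0)/(6·3)=45/94, b=Δ0−h0·(2M0+M1)/6=-1403/282
seg 1: a=-4, c=M1/2=405/94, d=(M2−M1)/(6·1)=-919/282, b=Δ1−h1·(2M1+M2)/6=1121/141
seg 2: a=5, c=M2/2=-257/47, d=(M3−M2)/(6·2)=257/282, b=Δ2−h2·(2M2+M3)/6=1915/282
t_q=9/2 → seg 2, τ=1/2; S=5+1915/282·τ+-257/47·τ²+257/282·τ³=5371/752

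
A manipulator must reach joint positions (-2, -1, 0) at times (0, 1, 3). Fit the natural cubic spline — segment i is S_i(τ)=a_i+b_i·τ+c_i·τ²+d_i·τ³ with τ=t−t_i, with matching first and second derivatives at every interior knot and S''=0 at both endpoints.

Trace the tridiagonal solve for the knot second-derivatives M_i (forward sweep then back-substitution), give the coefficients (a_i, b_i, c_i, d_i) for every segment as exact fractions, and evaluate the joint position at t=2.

Δ: Δ0=1, Δ1=1/2
row 1: diag=6, rhs=-3; c'=1/3, d'=-1/2
back: M1=-1/2
M: M0=0, M1=-1/2, M2=0
seg 0: a=-2, c=M0/2=0, d=(M1−M0)/(6·1)=-1/12, b=Δ0−h0·(2M0+M1)/6=13/12
seg 1: a=-1, c=M1/2=-1/4, d=(M2−M1)/(6·2)=1/24, b=Δ1−h1·(2M1+M2)/6=5/6
t_q=2 → seg 1, τ=1; S=-1+5/6·τ+-1/4·τ²+1/24·τ³=-3/8

  seg 0: a=-2 b=13/12 c=0 d=-1/12
  seg 1: a=-1 b=5/6 c=-1/4 d=1/24
S(2) = -3/8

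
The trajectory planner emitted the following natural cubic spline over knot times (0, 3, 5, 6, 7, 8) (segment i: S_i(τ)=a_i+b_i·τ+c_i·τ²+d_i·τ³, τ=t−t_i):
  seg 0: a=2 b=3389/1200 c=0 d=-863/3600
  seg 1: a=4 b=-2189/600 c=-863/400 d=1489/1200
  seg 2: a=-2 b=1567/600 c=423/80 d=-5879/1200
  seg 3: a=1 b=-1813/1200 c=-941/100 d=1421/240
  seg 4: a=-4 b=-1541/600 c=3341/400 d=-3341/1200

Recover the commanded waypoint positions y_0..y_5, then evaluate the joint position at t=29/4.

y_0=2 y_1=4 y_2=-2 y_3=1 y_4=-4 y_5=-1
S(29/4) = -106587/25600

y_0 = S_0(0) = a_0 = 2
y_1 = S_1(0) = a_1 = 4
y_2 = S_2(0) = a_2 = -2
y_3 = S_3(0) = a_3 = 1
y_4 = S_4(0) = a_4 = -4
y_5 = S_4(1) = -1
t_q=29/4 is in segment 4 (τ=1/4); S_4(τ)=-106587/25600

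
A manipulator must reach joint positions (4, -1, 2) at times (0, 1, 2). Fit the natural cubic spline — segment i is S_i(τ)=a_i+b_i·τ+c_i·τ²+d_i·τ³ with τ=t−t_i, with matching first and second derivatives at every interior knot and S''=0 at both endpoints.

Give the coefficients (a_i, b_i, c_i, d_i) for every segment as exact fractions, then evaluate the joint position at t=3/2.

  seg 0: a=4 b=-7 c=0 d=2
  seg 1: a=-1 b=-1 c=6 d=-2
S(3/2) = -1/4

Δ: Δ0=-5, Δ1=3
row 1: diag=4, rhs=48; c'=1/4, d'=12
back: M1=12
M: M0=0, M1=12, M2=0
seg 0: a=4, c=M0/2=0, d=(M1−M0)/(6·1)=2, b=Δ0−h0·(2M0+M1)/6=-7
seg 1: a=-1, c=M1/2=6, d=(M2−M1)/(6·1)=-2, b=Δ1−h1·(2M1+M2)/6=-1
t_q=3/2 → seg 1, τ=1/2; S=-1+-1·τ+6·τ²+-2·τ³=-1/4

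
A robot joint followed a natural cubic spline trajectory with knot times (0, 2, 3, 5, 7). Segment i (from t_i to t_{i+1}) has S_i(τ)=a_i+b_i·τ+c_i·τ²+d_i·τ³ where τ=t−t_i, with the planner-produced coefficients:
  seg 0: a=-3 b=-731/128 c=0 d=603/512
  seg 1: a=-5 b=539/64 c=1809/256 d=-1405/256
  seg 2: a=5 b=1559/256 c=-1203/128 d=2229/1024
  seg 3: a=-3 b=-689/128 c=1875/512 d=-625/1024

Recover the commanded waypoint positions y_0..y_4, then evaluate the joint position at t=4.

y_0=-3 y_1=-5 y_2=5 y_3=-3 y_4=-4
S(4) = 3961/1024

y_0 = S_0(0) = a_0 = -3
y_1 = S_1(0) = a_1 = -5
y_2 = S_2(0) = a_2 = 5
y_3 = S_3(0) = a_3 = -3
y_4 = S_3(2) = -4
t_q=4 is in segment 2 (τ=1); S_2(τ)=3961/1024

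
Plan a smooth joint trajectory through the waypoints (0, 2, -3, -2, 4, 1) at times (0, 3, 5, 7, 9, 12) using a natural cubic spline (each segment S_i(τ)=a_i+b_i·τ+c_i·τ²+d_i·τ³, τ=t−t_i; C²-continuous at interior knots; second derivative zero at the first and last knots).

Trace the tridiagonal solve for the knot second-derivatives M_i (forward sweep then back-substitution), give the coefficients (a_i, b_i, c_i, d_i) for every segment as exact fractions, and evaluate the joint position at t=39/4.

  seg 0: a=0 b=311/168 c=0 d=-199/1512
  seg 1: a=2 b=-143/84 c=-199/168 d=11/28
  seg 2: a=-3 b=-145/84 c=197/168 d=-5/168
  seg 3: a=-2 b=73/28 c=167/168 d=-67/168
  seg 4: a=4 b=151/84 c=-235/168 d=235/1512
S(39/4) = 2369/512

Δ: Δ0=2/3, Δ1=-5/2, Δ2=1/2, Δ3=3, Δ4=-1
row 1: diag=10, rhs=-19; c'=1/5, d'=-19/10
row 2: denom=8−2·1/5=38/5; d'=(18−2·-19/10)/(38/5)=109/38
row 3: denom=8−2·5/19=142/19; d'=(15−2·109/38)/(142/19)=88/71
row 4: denom=10−2·19/71=672/71; d'=(-24−2·88/71)/(672/71)=-235/84
back: M4=-235/84
back: M3=88/71−19/71·-235/84=167/84
back: M2=109/38−5/19·167/84=197/84
back: M1=-19/10−1/5·197/84=-199/84
M: M0=0, M1=-199/84, M2=197/84, M3=167/84, M4=-235/84, M5=0
seg 0: a=0, c=M0/2=0, d=(M1−M0)/(6·3)=-199/1512, b=Δ0−h0·(2M0+M1)/6=311/168
seg 1: a=2, c=M1/2=-199/168, d=(M2−M1)/(6·2)=11/28, b=Δ1−h1·(2M1+M2)/6=-143/84
seg 2: a=-3, c=M2/2=197/168, d=(M3−M2)/(6·2)=-5/168, b=Δ2−h2·(2M2+M3)/6=-145/84
seg 3: a=-2, c=M3/2=167/168, d=(M4−M3)/(6·2)=-67/168, b=Δ3−h3·(2M3+M4)/6=73/28
seg 4: a=4, c=M4/2=-235/168, d=(M5−M4)/(6·3)=235/1512, b=Δ4−h4·(2M4+M5)/6=151/84
t_q=39/4 → seg 4, τ=3/4; S=4+151/84·τ+-235/168·τ²+235/1512·τ³=2369/512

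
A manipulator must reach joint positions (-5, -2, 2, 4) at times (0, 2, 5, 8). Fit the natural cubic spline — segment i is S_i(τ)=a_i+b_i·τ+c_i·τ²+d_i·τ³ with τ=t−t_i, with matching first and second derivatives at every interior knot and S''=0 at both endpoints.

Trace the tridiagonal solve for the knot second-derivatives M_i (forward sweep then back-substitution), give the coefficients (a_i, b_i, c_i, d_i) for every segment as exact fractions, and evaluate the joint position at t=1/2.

Δ: Δ0=3/2, Δ1=4/3, Δ2=2/3
row 1: diag=10, rhs=-1; c'=3/10, d'=-1/10
row 2: denom=12−3·3/10=111/10; d'=(-4−3·-1/10)/(111/10)=-1/3
back: M2=-1/3
back: M1=-1/10−3/10·-1/3=0
M: M0=0, M1=0, M2=-1/3, M3=0
seg 0: a=-5, c=M0/2=0, d=(M1−M0)/(6·2)=0, b=Δ0−h0·(2M0+M1)/6=3/2
seg 1: a=-2, c=M1/2=0, d=(M2−M1)/(6·3)=-1/54, b=Δ1−h1·(2M1+M2)/6=3/2
seg 2: a=2, c=M2/2=-1/6, d=(M3−M2)/(6·3)=1/54, b=Δ2−h2·(2M2+M3)/6=1
t_q=1/2 → seg 0, τ=1/2; S=-5+3/2·τ+0·τ²+0·τ³=-17/4

  seg 0: a=-5 b=3/2 c=0 d=0
  seg 1: a=-2 b=3/2 c=0 d=-1/54
  seg 2: a=2 b=1 c=-1/6 d=1/54
S(1/2) = -17/4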